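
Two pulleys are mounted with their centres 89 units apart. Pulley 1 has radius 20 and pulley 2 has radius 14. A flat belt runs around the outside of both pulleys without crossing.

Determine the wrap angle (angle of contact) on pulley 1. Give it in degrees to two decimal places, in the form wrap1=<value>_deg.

wrap1=187.73_deg

open belt: β = asin((r2−r1)/C) = asin(-6/89) = -3.8656°
wrap1 = π − 2β = 187.7311°
wrap2 = π + 2β = 172.2689°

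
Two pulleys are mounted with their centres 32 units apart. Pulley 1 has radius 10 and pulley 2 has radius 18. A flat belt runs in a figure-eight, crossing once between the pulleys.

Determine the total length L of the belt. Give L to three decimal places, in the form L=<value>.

L=178.613

crossed belt: β = asin((r1+r2)/C) = asin(28/32) = 61.0450°
wrap1 = wrap2 = π + 2β = 302.0900°
tangent length = C·cosβ = 15.4919
L = (r1+r2)·wrap + 2·C·cosβ = 28·5.2725 + 2·15.4919 = 178.6129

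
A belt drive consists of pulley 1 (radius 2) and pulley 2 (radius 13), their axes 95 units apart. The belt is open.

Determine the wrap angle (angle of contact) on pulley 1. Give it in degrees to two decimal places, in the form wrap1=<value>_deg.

wrap1=166.70_deg

open belt: β = asin((r2−r1)/C) = asin(11/95) = 6.6492°
wrap1 = π − 2β = 166.7017°
wrap2 = π + 2β = 193.2983°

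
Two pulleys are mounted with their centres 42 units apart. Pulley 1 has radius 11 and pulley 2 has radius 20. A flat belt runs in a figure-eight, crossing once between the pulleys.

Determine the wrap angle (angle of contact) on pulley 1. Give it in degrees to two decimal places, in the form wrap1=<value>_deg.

crossed belt: β = asin((r1+r2)/C) = asin(31/42) = 47.5694°
wrap1 = wrap2 = π + 2β = 275.1388°

wrap1=275.14_deg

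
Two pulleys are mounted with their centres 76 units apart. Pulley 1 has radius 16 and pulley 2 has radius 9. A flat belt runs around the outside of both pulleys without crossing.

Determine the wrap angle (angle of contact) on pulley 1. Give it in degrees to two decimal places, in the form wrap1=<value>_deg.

wrap1=190.57_deg

open belt: β = asin((r2−r1)/C) = asin(-7/76) = -5.2847°
wrap1 = π − 2β = 190.5695°
wrap2 = π + 2β = 169.4305°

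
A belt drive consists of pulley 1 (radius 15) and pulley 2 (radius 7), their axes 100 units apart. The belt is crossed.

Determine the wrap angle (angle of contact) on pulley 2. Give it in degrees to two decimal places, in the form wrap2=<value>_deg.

crossed belt: β = asin((r1+r2)/C) = asin(22/100) = 12.7090°
wrap1 = wrap2 = π + 2β = 205.4181°

wrap2=205.42_deg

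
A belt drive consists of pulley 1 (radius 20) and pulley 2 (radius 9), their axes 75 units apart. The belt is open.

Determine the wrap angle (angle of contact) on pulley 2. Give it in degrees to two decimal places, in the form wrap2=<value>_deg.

wrap2=163.13_deg

open belt: β = asin((r2−r1)/C) = asin(-11/75) = -8.4338°
wrap1 = π − 2β = 196.8676°
wrap2 = π + 2β = 163.1324°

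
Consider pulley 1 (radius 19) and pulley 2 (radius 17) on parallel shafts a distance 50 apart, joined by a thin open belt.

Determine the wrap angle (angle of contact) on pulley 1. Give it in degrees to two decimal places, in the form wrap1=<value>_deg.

open belt: β = asin((r2−r1)/C) = asin(-2/50) = -2.2924°
wrap1 = π − 2β = 184.5849°
wrap2 = π + 2β = 175.4151°

wrap1=184.58_deg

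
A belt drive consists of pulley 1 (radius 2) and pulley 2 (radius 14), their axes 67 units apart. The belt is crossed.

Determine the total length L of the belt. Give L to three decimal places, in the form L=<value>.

crossed belt: β = asin((r1+r2)/C) = asin(16/67) = 13.8161°
wrap1 = wrap2 = π + 2β = 207.6322°
tangent length = C·cosβ = 65.0615
L = (r1+r2)·wrap + 2·C·cosβ = 16·3.6239 + 2·65.0615 = 188.1049

L=188.105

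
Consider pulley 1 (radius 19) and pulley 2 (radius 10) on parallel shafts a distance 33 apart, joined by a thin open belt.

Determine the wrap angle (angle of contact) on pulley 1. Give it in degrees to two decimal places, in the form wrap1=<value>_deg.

open belt: β = asin((r2−r1)/C) = asin(-9/33) = -15.8266°
wrap1 = π − 2β = 211.6532°
wrap2 = π + 2β = 148.3468°

wrap1=211.65_deg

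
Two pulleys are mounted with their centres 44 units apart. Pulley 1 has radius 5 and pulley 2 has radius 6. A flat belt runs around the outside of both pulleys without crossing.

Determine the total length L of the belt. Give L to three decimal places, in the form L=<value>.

open belt: β = asin((r2−r1)/C) = asin(1/44) = 1.3023°
wrap1 = π − 2β = 177.3954°
wrap2 = π + 2β = 182.6046°
tangent length = C·cosβ = 43.9886
L = r1·wrap1 + r2·wrap2 + 2·C·cosβ = 5·3.0961 + 6·3.1871 + 2·43.9886 = 122.5802

L=122.580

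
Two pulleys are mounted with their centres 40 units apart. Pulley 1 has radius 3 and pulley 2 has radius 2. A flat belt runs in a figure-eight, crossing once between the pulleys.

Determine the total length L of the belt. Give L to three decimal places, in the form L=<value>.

crossed belt: β = asin((r1+r2)/C) = asin(5/40) = 7.1808°
wrap1 = wrap2 = π + 2β = 194.3615°
tangent length = C·cosβ = 39.6863
L = (r1+r2)·wrap + 2·C·cosβ = 5·3.3922 + 2·39.6863 = 96.3338

L=96.334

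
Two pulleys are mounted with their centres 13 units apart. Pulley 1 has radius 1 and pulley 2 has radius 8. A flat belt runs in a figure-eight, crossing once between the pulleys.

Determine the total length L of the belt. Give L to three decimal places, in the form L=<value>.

crossed belt: β = asin((r1+r2)/C) = asin(9/13) = 43.8131°
wrap1 = wrap2 = π + 2β = 267.6261°
tangent length = C·cosβ = 9.3808
L = (r1+r2)·wrap + 2·C·cosβ = 9·4.6710 + 2·9.3808 = 60.8003

L=60.800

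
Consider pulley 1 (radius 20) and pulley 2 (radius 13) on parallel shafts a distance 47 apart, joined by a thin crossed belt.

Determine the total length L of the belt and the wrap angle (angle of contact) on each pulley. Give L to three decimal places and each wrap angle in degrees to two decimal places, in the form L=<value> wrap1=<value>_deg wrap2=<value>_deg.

L=221.979 wrap1=269.20_deg wrap2=269.20_deg

crossed belt: β = asin((r1+r2)/C) = asin(33/47) = 44.5980°
wrap1 = wrap2 = π + 2β = 269.1959°
tangent length = C·cosβ = 33.4664
L = (r1+r2)·wrap + 2·C·cosβ = 33·4.6984 + 2·33.4664 = 221.9785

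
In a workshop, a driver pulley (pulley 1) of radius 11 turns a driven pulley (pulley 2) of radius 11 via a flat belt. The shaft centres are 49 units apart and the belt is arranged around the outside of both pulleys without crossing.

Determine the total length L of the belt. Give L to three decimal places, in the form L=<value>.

open belt: β = asin((r2−r1)/C) = asin(0/49) = 0.0000°
wrap1 = π − 2β = 180.0000°
wrap2 = π + 2β = 180.0000°
tangent length = C·cosβ = 49.0000
L = r1·wrap1 + r2·wrap2 + 2·C·cosβ = 11·3.1416 + 11·3.1416 + 2·49.0000 = 167.1150

L=167.115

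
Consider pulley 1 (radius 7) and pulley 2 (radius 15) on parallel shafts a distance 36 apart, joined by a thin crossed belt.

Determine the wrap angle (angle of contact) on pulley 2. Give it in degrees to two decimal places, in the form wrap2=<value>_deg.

crossed belt: β = asin((r1+r2)/C) = asin(22/36) = 37.6699°
wrap1 = wrap2 = π + 2β = 255.3398°

wrap2=255.34_deg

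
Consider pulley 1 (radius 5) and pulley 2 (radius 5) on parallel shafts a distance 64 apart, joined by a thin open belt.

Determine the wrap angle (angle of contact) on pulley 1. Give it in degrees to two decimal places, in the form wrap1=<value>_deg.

open belt: β = asin((r2−r1)/C) = asin(0/64) = 0.0000°
wrap1 = π − 2β = 180.0000°
wrap2 = π + 2β = 180.0000°

wrap1=180.00_deg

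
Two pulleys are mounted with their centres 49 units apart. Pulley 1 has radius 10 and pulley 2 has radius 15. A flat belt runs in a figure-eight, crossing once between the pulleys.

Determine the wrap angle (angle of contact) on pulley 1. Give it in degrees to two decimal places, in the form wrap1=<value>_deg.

crossed belt: β = asin((r1+r2)/C) = asin(25/49) = 30.6774°
wrap1 = wrap2 = π + 2β = 241.3548°

wrap1=241.35_deg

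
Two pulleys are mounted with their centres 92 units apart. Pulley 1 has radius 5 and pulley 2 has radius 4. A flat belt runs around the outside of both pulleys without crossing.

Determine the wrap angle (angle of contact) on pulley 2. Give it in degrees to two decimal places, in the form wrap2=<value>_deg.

wrap2=178.75_deg

open belt: β = asin((r2−r1)/C) = asin(-1/92) = -0.6228°
wrap1 = π − 2β = 181.2456°
wrap2 = π + 2β = 178.7544°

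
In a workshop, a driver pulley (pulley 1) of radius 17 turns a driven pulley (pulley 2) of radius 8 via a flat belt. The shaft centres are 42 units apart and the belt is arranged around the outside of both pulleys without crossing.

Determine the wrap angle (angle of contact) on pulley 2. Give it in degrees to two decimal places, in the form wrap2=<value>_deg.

wrap2=155.25_deg

open belt: β = asin((r2−r1)/C) = asin(-9/42) = -12.3736°
wrap1 = π − 2β = 204.7473°
wrap2 = π + 2β = 155.2527°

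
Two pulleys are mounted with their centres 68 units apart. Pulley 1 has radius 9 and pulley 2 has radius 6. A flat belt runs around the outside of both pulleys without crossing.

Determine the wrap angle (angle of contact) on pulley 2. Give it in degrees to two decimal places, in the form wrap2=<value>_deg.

wrap2=174.94_deg

open belt: β = asin((r2−r1)/C) = asin(-3/68) = -2.5286°
wrap1 = π − 2β = 185.0572°
wrap2 = π + 2β = 174.9428°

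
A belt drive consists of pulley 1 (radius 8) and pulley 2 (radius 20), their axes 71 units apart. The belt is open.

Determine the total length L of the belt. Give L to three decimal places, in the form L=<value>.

L=231.998

open belt: β = asin((r2−r1)/C) = asin(12/71) = 9.7305°
wrap1 = π − 2β = 160.5390°
wrap2 = π + 2β = 199.4610°
tangent length = C·cosβ = 69.9786
L = r1·wrap1 + r2·wrap2 + 2·C·cosβ = 8·2.8019 + 20·3.4813 + 2·69.9786 = 231.9976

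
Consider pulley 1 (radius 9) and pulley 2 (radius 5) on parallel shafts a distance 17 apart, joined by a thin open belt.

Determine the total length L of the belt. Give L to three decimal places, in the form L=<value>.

L=78.928

open belt: β = asin((r2−r1)/C) = asin(-4/17) = -13.6090°
wrap1 = π − 2β = 207.2179°
wrap2 = π + 2β = 152.7821°
tangent length = C·cosβ = 16.5227
L = r1·wrap1 + r2·wrap2 + 2·C·cosβ = 9·3.6166 + 5·2.6666 + 2·16.5227 = 78.9279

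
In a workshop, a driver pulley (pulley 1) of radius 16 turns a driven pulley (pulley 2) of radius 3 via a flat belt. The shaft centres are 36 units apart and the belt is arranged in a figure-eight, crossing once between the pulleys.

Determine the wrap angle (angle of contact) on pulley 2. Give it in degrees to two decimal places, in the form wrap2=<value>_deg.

crossed belt: β = asin((r1+r2)/C) = asin(19/36) = 31.8554°
wrap1 = wrap2 = π + 2β = 243.7109°

wrap2=243.71_deg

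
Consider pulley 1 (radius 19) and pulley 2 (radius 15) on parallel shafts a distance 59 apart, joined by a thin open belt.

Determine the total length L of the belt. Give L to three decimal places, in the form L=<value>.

L=225.085

open belt: β = asin((r2−r1)/C) = asin(-4/59) = -3.8874°
wrap1 = π − 2β = 187.7749°
wrap2 = π + 2β = 172.2251°
tangent length = C·cosβ = 58.8643
L = r1·wrap1 + r2·wrap2 + 2·C·cosβ = 19·3.2773 + 15·3.0059 + 2·58.8643 = 225.0854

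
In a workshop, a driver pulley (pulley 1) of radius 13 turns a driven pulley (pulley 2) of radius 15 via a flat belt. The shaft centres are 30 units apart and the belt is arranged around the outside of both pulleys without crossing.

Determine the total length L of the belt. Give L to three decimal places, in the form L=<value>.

open belt: β = asin((r2−r1)/C) = asin(2/30) = 3.8226°
wrap1 = π − 2β = 172.3549°
wrap2 = π + 2β = 187.6451°
tangent length = C·cosβ = 29.9333
L = r1·wrap1 + r2·wrap2 + 2·C·cosβ = 13·3.0082 + 15·3.2750 + 2·29.9333 = 148.0980

L=148.098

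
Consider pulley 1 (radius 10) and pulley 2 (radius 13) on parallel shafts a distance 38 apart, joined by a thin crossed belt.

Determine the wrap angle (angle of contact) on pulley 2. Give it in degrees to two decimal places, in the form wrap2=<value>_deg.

wrap2=254.50_deg

crossed belt: β = asin((r1+r2)/C) = asin(23/38) = 37.2478°
wrap1 = wrap2 = π + 2β = 254.4956°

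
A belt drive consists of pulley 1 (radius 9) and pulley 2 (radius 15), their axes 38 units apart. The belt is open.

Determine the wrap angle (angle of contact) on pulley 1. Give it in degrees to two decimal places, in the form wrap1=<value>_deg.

open belt: β = asin((r2−r1)/C) = asin(6/38) = 9.0847°
wrap1 = π − 2β = 161.8306°
wrap2 = π + 2β = 198.1694°

wrap1=161.83_deg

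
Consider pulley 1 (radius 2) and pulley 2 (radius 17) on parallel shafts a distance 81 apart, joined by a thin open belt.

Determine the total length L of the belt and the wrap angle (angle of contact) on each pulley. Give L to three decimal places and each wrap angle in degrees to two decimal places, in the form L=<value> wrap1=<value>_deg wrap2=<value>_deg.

open belt: β = asin((r2−r1)/C) = asin(15/81) = 10.6719°
wrap1 = π − 2β = 158.6561°
wrap2 = π + 2β = 201.3439°
tangent length = C·cosβ = 79.5990
L = r1·wrap1 + r2·wrap2 + 2·C·cosβ = 2·2.7691 + 17·3.5141 + 2·79.5990 = 224.4761

L=224.476 wrap1=158.66_deg wrap2=201.34_deg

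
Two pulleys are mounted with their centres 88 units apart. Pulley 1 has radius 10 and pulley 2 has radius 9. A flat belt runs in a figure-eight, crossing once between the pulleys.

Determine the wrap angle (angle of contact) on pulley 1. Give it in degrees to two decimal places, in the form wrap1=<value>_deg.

wrap1=204.94_deg

crossed belt: β = asin((r1+r2)/C) = asin(19/88) = 12.4689°
wrap1 = wrap2 = π + 2β = 204.9377°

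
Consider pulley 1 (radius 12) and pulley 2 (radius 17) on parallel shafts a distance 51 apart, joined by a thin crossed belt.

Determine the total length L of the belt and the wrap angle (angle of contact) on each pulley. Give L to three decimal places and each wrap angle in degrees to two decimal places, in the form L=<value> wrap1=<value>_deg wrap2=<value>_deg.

crossed belt: β = asin((r1+r2)/C) = asin(29/51) = 34.6546°
wrap1 = wrap2 = π + 2β = 249.3091°
tangent length = C·cosβ = 41.9524
L = (r1+r2)·wrap + 2·C·cosβ = 29·4.3513 + 2·41.9524 = 210.0914

L=210.091 wrap1=249.31_deg wrap2=249.31_deg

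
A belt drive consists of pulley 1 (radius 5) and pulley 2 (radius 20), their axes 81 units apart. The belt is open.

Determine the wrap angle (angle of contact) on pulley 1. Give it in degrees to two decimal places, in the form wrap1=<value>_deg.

open belt: β = asin((r2−r1)/C) = asin(15/81) = 10.6719°
wrap1 = π − 2β = 158.6561°
wrap2 = π + 2β = 201.3439°

wrap1=158.66_deg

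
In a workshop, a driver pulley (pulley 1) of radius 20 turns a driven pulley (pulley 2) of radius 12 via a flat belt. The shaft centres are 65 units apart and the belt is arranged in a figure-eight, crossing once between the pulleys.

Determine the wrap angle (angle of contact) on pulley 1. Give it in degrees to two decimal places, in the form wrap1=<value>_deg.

wrap1=238.98_deg

crossed belt: β = asin((r1+r2)/C) = asin(32/65) = 29.4924°
wrap1 = wrap2 = π + 2β = 238.9847°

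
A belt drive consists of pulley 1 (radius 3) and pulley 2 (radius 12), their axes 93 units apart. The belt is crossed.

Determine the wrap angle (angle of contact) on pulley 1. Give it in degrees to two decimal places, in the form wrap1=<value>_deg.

crossed belt: β = asin((r1+r2)/C) = asin(15/93) = 9.2818°
wrap1 = wrap2 = π + 2β = 198.5636°

wrap1=198.56_deg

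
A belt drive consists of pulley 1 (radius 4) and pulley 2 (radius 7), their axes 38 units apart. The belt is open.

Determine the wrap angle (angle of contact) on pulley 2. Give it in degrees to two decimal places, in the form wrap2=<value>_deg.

wrap2=189.06_deg

open belt: β = asin((r2−r1)/C) = asin(3/38) = 4.5281°
wrap1 = π − 2β = 170.9439°
wrap2 = π + 2β = 189.0561°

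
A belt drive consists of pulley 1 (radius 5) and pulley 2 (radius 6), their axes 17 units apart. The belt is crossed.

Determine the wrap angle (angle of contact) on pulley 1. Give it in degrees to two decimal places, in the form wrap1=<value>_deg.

crossed belt: β = asin((r1+r2)/C) = asin(11/17) = 40.3202°
wrap1 = wrap2 = π + 2β = 260.6404°

wrap1=260.64_deg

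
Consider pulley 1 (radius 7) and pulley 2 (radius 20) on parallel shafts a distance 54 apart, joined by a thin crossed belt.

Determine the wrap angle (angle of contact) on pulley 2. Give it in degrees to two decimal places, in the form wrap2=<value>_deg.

crossed belt: β = asin((r1+r2)/C) = asin(27/54) = 30.0000°
wrap1 = wrap2 = π + 2β = 240.0000°

wrap2=240.00_deg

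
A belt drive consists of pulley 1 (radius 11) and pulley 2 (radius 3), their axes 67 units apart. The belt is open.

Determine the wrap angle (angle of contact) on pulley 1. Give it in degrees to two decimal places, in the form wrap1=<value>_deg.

wrap1=193.72_deg

open belt: β = asin((r2−r1)/C) = asin(-8/67) = -6.8576°
wrap1 = π − 2β = 193.7153°
wrap2 = π + 2β = 166.2847°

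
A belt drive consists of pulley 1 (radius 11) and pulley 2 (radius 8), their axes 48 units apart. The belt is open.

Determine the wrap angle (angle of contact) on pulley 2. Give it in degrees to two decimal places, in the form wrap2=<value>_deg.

wrap2=172.83_deg

open belt: β = asin((r2−r1)/C) = asin(-3/48) = -3.5833°
wrap1 = π − 2β = 187.1666°
wrap2 = π + 2β = 172.8334°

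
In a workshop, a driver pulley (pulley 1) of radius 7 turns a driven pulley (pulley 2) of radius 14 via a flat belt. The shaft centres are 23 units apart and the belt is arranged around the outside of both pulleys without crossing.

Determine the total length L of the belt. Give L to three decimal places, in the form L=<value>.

L=114.121

open belt: β = asin((r2−r1)/C) = asin(7/23) = 17.7189°
wrap1 = π − 2β = 144.5621°
wrap2 = π + 2β = 215.4379°
tangent length = C·cosβ = 21.9089
L = r1·wrap1 + r2·wrap2 + 2·C·cosβ = 7·2.5231 + 14·3.7601 + 2·21.9089 = 114.1208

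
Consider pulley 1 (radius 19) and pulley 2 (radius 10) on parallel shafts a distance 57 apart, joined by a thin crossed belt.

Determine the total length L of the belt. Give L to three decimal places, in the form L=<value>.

L=220.207

crossed belt: β = asin((r1+r2)/C) = asin(29/57) = 30.5821°
wrap1 = wrap2 = π + 2β = 241.1641°
tangent length = C·cosβ = 49.0714
L = (r1+r2)·wrap + 2·C·cosβ = 29·4.2091 + 2·49.0714 = 220.2069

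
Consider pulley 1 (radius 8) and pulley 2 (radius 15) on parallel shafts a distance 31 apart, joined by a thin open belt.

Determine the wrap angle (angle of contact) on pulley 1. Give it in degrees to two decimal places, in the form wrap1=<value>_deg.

open belt: β = asin((r2−r1)/C) = asin(7/31) = 13.0503°
wrap1 = π − 2β = 153.8994°
wrap2 = π + 2β = 206.1006°

wrap1=153.90_deg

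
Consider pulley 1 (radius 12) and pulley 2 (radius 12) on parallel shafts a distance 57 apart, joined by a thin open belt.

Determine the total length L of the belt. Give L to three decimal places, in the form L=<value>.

open belt: β = asin((r2−r1)/C) = asin(0/57) = 0.0000°
wrap1 = π − 2β = 180.0000°
wrap2 = π + 2β = 180.0000°
tangent length = C·cosβ = 57.0000
L = r1·wrap1 + r2·wrap2 + 2·C·cosβ = 12·3.1416 + 12·3.1416 + 2·57.0000 = 189.3982

L=189.398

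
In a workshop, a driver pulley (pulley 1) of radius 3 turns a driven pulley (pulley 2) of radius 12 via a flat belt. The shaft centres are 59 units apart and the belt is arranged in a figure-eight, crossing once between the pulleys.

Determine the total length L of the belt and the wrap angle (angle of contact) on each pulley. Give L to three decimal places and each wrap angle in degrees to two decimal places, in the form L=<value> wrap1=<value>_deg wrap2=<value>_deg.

crossed belt: β = asin((r1+r2)/C) = asin(15/59) = 14.7284°
wrap1 = wrap2 = π + 2β = 209.4568°
tangent length = C·cosβ = 57.0614
L = (r1+r2)·wrap + 2·C·cosβ = 15·3.6557 + 2·57.0614 = 168.9584

L=168.958 wrap1=209.46_deg wrap2=209.46_deg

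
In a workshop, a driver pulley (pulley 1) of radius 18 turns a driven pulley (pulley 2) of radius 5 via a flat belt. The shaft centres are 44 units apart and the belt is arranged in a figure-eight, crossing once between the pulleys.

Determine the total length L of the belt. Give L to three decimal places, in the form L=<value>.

L=172.579

crossed belt: β = asin((r1+r2)/C) = asin(23/44) = 31.5154°
wrap1 = wrap2 = π + 2β = 243.0307°
tangent length = C·cosβ = 37.5100
L = (r1+r2)·wrap + 2·C·cosβ = 23·4.2417 + 2·37.5100 = 172.5788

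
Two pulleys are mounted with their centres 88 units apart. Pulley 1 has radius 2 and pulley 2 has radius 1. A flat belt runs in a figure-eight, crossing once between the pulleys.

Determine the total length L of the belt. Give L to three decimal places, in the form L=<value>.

crossed belt: β = asin((r1+r2)/C) = asin(3/88) = 1.9536°
wrap1 = wrap2 = π + 2β = 183.9073°
tangent length = C·cosβ = 87.9488
L = (r1+r2)·wrap + 2·C·cosβ = 3·3.2098 + 2·87.9488 = 185.5271

L=185.527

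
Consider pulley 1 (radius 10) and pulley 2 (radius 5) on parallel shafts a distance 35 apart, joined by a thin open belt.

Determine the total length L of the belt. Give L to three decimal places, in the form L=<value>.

L=117.839

open belt: β = asin((r2−r1)/C) = asin(-5/35) = -8.2132°
wrap1 = π − 2β = 196.4264°
wrap2 = π + 2β = 163.5736°
tangent length = C·cosβ = 34.6410
L = r1·wrap1 + r2·wrap2 + 2·C·cosβ = 10·3.4283 + 5·2.8549 + 2·34.6410 = 117.8394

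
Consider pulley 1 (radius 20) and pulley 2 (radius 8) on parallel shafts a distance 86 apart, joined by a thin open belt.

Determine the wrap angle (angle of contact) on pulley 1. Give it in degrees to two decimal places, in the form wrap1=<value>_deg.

wrap1=196.04_deg

open belt: β = asin((r2−r1)/C) = asin(-12/86) = -8.0209°
wrap1 = π − 2β = 196.0419°
wrap2 = π + 2β = 163.9581°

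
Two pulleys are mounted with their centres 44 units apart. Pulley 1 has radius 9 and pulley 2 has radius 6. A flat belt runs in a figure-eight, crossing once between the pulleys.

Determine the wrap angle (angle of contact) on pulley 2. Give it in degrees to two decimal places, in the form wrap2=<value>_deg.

wrap2=219.86_deg

crossed belt: β = asin((r1+r2)/C) = asin(15/44) = 19.9323°
wrap1 = wrap2 = π + 2β = 219.8645°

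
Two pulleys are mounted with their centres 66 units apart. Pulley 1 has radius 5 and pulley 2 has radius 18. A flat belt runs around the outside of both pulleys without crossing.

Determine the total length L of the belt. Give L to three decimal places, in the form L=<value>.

open belt: β = asin((r2−r1)/C) = asin(13/66) = 11.3598°
wrap1 = π − 2β = 157.2804°
wrap2 = π + 2β = 202.7196°
tangent length = C·cosβ = 64.7070
L = r1·wrap1 + r2·wrap2 + 2·C·cosβ = 5·2.7451 + 18·3.5381 + 2·64.7070 = 206.8256

L=206.826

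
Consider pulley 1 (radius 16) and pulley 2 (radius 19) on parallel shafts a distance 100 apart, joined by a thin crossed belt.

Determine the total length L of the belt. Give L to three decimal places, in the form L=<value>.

L=322.336

crossed belt: β = asin((r1+r2)/C) = asin(35/100) = 20.4873°
wrap1 = wrap2 = π + 2β = 220.9746°
tangent length = C·cosβ = 93.6750
L = (r1+r2)·wrap + 2·C·cosβ = 35·3.8567 + 2·93.6750 = 322.3357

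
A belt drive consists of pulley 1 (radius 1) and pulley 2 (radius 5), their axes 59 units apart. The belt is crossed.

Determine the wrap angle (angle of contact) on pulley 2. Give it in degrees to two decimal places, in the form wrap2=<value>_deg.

wrap2=191.67_deg

crossed belt: β = asin((r1+r2)/C) = asin(6/59) = 5.8368°
wrap1 = wrap2 = π + 2β = 191.6736°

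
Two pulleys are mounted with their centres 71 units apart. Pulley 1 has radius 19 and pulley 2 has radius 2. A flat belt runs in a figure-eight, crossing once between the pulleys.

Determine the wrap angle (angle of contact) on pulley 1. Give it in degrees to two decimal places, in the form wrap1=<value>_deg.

wrap1=214.41_deg

crossed belt: β = asin((r1+r2)/C) = asin(21/71) = 17.2040°
wrap1 = wrap2 = π + 2β = 214.4080°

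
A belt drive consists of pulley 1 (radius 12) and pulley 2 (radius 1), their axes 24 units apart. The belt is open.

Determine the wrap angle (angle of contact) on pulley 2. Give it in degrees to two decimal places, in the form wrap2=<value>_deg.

open belt: β = asin((r2−r1)/C) = asin(-11/24) = -27.2796°
wrap1 = π − 2β = 234.5592°
wrap2 = π + 2β = 125.4408°

wrap2=125.44_deg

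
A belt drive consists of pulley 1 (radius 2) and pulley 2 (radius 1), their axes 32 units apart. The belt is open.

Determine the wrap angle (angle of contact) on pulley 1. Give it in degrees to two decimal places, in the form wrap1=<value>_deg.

open belt: β = asin((r2−r1)/C) = asin(-1/32) = -1.7908°
wrap1 = π − 2β = 183.5816°
wrap2 = π + 2β = 176.4184°

wrap1=183.58_deg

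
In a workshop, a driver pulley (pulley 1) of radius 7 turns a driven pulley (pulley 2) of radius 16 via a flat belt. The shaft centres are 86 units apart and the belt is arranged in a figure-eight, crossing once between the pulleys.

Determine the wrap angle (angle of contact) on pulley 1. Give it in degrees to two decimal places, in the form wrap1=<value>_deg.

wrap1=211.02_deg

crossed belt: β = asin((r1+r2)/C) = asin(23/86) = 15.5121°
wrap1 = wrap2 = π + 2β = 211.0242°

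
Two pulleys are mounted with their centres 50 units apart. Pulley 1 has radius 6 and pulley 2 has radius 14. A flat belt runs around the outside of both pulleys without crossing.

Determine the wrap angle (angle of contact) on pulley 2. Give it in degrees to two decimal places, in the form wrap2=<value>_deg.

open belt: β = asin((r2−r1)/C) = asin(8/50) = 9.2069°
wrap1 = π − 2β = 161.5862°
wrap2 = π + 2β = 198.4138°

wrap2=198.41_deg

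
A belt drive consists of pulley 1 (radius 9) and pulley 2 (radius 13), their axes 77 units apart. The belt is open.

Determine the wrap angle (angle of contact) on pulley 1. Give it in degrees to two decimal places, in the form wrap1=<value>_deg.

wrap1=174.04_deg

open belt: β = asin((r2−r1)/C) = asin(4/77) = 2.9777°
wrap1 = π − 2β = 174.0445°
wrap2 = π + 2β = 185.9555°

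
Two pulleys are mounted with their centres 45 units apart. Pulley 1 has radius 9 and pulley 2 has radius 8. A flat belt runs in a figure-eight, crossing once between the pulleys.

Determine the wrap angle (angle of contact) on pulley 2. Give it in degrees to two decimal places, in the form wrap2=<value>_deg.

wrap2=224.39_deg

crossed belt: β = asin((r1+r2)/C) = asin(17/45) = 22.1961°
wrap1 = wrap2 = π + 2β = 224.3922°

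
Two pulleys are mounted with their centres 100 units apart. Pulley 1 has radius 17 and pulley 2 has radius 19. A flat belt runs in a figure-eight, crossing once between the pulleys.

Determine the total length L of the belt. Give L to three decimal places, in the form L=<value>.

L=326.203

crossed belt: β = asin((r1+r2)/C) = asin(36/100) = 21.1002°
wrap1 = wrap2 = π + 2β = 222.2004°
tangent length = C·cosβ = 93.2952
L = (r1+r2)·wrap + 2·C·cosβ = 36·3.8781 + 2·93.2952 = 326.2031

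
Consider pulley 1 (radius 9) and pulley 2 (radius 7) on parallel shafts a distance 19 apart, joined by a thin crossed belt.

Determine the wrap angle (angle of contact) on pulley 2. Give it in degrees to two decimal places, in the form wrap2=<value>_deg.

wrap2=294.73_deg

crossed belt: β = asin((r1+r2)/C) = asin(16/19) = 57.3631°
wrap1 = wrap2 = π + 2β = 294.7262°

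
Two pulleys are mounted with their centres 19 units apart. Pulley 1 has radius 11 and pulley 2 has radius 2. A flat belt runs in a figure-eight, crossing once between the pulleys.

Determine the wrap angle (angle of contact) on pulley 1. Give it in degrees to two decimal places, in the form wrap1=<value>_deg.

crossed belt: β = asin((r1+r2)/C) = asin(13/19) = 43.1736°
wrap1 = wrap2 = π + 2β = 266.3471°

wrap1=266.35_deg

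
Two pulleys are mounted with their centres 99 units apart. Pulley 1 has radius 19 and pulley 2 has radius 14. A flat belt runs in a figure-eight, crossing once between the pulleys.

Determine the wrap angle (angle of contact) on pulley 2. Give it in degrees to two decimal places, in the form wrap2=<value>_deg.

crossed belt: β = asin((r1+r2)/C) = asin(33/99) = 19.4712°
wrap1 = wrap2 = π + 2β = 218.9424°

wrap2=218.94_deg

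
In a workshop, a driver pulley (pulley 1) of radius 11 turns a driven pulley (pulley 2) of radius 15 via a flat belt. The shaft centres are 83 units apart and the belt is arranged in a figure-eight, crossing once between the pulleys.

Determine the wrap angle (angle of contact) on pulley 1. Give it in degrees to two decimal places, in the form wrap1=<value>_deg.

crossed belt: β = asin((r1+r2)/C) = asin(26/83) = 18.2554°
wrap1 = wrap2 = π + 2β = 216.5108°

wrap1=216.51_deg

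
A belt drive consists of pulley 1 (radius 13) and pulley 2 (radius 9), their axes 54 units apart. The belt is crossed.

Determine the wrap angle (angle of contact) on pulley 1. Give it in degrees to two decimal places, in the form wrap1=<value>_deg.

wrap1=228.08_deg

crossed belt: β = asin((r1+r2)/C) = asin(22/54) = 24.0421°
wrap1 = wrap2 = π + 2β = 228.0842°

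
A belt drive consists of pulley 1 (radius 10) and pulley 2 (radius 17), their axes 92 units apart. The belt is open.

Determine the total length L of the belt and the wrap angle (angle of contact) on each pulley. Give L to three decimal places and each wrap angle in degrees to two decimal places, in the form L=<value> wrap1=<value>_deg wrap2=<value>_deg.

open belt: β = asin((r2−r1)/C) = asin(7/92) = 4.3637°
wrap1 = π − 2β = 171.2726°
wrap2 = π + 2β = 188.7274°
tangent length = C·cosβ = 91.7333
L = r1·wrap1 + r2·wrap2 + 2·C·cosβ = 10·2.9893 + 17·3.2939 + 2·91.7333 = 269.3559

L=269.356 wrap1=171.27_deg wrap2=188.73_deg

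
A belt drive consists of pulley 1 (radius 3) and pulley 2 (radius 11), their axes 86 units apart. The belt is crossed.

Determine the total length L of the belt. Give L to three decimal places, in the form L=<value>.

L=218.266

crossed belt: β = asin((r1+r2)/C) = asin(14/86) = 9.3689°
wrap1 = wrap2 = π + 2β = 198.7378°
tangent length = C·cosβ = 84.8528
L = (r1+r2)·wrap + 2·C·cosβ = 14·3.4686 + 2·84.8528 = 218.2664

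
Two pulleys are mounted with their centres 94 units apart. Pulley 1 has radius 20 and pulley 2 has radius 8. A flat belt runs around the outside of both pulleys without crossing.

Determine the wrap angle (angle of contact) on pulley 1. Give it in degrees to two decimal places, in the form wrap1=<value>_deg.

open belt: β = asin((r2−r1)/C) = asin(-12/94) = -7.3344°
wrap1 = π − 2β = 194.6687°
wrap2 = π + 2β = 165.3313°

wrap1=194.67_deg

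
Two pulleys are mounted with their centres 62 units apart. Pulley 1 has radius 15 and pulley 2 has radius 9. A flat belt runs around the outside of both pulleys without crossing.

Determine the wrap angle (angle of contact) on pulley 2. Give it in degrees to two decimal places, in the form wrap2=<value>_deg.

wrap2=168.89_deg

open belt: β = asin((r2−r1)/C) = asin(-6/62) = -5.5534°
wrap1 = π − 2β = 191.1069°
wrap2 = π + 2β = 168.8931°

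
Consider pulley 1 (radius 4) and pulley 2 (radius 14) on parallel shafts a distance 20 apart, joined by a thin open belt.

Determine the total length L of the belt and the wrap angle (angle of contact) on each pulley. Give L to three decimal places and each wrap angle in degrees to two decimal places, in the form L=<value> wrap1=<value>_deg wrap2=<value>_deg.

L=101.662 wrap1=120.00_deg wrap2=240.00_deg

open belt: β = asin((r2−r1)/C) = asin(10/20) = 30.0000°
wrap1 = π − 2β = 120.0000°
wrap2 = π + 2β = 240.0000°
tangent length = C·cosβ = 17.3205
L = r1·wrap1 + r2·wrap2 + 2·C·cosβ = 4·2.0944 + 14·4.1888 + 2·17.3205 = 101.6617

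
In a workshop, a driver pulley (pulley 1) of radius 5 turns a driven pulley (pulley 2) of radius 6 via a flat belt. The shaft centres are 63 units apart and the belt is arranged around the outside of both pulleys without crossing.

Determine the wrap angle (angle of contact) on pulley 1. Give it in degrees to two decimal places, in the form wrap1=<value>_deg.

open belt: β = asin((r2−r1)/C) = asin(1/63) = 0.9095°
wrap1 = π − 2β = 178.1810°
wrap2 = π + 2β = 181.8190°

wrap1=178.18_deg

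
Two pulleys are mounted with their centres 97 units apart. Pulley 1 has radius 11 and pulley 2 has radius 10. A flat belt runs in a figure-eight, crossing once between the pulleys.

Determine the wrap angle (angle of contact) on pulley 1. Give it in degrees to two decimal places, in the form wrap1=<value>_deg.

crossed belt: β = asin((r1+r2)/C) = asin(21/97) = 12.5032°
wrap1 = wrap2 = π + 2β = 205.0065°

wrap1=205.01_deg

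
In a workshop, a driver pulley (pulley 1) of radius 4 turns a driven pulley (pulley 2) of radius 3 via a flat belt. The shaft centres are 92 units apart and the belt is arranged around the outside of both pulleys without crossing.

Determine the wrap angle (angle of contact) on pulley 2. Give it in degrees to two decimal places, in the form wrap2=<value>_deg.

open belt: β = asin((r2−r1)/C) = asin(-1/92) = -0.6228°
wrap1 = π − 2β = 181.2456°
wrap2 = π + 2β = 178.7544°

wrap2=178.75_deg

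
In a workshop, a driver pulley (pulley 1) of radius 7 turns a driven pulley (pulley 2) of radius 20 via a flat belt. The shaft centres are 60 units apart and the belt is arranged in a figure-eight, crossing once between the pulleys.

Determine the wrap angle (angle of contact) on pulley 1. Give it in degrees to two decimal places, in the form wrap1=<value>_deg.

wrap1=233.49_deg

crossed belt: β = asin((r1+r2)/C) = asin(27/60) = 26.7437°
wrap1 = wrap2 = π + 2β = 233.4874°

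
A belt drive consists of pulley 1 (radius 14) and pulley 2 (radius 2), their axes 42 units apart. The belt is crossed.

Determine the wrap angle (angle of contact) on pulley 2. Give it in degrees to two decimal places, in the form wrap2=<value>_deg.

wrap2=224.79_deg

crossed belt: β = asin((r1+r2)/C) = asin(16/42) = 22.3927°
wrap1 = wrap2 = π + 2β = 224.7854°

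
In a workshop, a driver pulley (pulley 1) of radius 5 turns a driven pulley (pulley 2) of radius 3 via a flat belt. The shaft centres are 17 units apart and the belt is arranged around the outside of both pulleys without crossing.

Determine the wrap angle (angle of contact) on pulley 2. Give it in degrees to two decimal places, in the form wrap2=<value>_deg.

open belt: β = asin((r2−r1)/C) = asin(-2/17) = -6.7563°
wrap1 = π − 2β = 193.5127°
wrap2 = π + 2β = 166.4873°

wrap2=166.49_deg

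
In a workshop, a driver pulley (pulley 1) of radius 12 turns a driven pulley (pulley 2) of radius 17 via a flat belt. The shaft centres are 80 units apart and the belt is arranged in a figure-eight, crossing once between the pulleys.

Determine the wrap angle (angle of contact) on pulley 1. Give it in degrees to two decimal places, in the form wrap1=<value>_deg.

wrap1=222.51_deg

crossed belt: β = asin((r1+r2)/C) = asin(29/80) = 21.2538°
wrap1 = wrap2 = π + 2β = 222.5076°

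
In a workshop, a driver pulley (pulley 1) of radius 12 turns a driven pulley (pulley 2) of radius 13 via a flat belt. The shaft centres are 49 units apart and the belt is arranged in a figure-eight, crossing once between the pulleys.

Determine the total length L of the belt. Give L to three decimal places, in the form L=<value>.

L=189.596

crossed belt: β = asin((r1+r2)/C) = asin(25/49) = 30.6774°
wrap1 = wrap2 = π + 2β = 241.3548°
tangent length = C·cosβ = 42.1426
L = (r1+r2)·wrap + 2·C·cosβ = 25·4.2124 + 2·42.1426 = 189.5961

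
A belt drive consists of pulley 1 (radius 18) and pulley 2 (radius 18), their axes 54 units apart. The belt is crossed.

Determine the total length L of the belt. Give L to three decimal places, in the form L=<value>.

crossed belt: β = asin((r1+r2)/C) = asin(36/54) = 41.8103°
wrap1 = wrap2 = π + 2β = 263.6206°
tangent length = C·cosβ = 40.2492
L = (r1+r2)·wrap + 2·C·cosβ = 36·4.6010 + 2·40.2492 = 246.1362

L=246.136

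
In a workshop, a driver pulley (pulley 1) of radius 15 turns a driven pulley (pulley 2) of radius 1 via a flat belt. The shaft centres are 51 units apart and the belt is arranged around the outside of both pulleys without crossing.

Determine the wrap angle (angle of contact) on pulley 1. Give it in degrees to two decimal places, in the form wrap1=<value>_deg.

open belt: β = asin((r2−r1)/C) = asin(-14/51) = -15.9328°
wrap1 = π − 2β = 211.8656°
wrap2 = π + 2β = 148.1344°

wrap1=211.87_deg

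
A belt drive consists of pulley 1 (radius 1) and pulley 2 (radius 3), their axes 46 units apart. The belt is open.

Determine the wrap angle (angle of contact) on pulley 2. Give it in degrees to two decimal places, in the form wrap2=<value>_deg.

open belt: β = asin((r2−r1)/C) = asin(2/46) = 2.4919°
wrap1 = π − 2β = 175.0162°
wrap2 = π + 2β = 184.9838°

wrap2=184.98_deg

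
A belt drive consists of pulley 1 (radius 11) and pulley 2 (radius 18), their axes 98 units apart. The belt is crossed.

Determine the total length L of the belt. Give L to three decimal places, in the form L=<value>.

L=295.752

crossed belt: β = asin((r1+r2)/C) = asin(29/98) = 17.2126°
wrap1 = wrap2 = π + 2β = 214.4252°
tangent length = C·cosβ = 93.6109
L = (r1+r2)·wrap + 2·C·cosβ = 29·3.7424 + 2·93.6109 = 295.7522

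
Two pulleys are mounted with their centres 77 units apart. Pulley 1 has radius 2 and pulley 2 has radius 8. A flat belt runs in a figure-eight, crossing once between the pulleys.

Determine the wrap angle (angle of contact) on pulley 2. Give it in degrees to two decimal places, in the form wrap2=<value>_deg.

crossed belt: β = asin((r1+r2)/C) = asin(10/77) = 7.4621°
wrap1 = wrap2 = π + 2β = 194.9242°

wrap2=194.92_deg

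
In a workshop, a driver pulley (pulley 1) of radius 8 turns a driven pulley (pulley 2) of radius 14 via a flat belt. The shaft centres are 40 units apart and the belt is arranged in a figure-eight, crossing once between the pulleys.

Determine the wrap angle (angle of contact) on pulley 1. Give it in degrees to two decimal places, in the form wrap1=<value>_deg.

crossed belt: β = asin((r1+r2)/C) = asin(22/40) = 33.3670°
wrap1 = wrap2 = π + 2β = 246.7340°

wrap1=246.73_deg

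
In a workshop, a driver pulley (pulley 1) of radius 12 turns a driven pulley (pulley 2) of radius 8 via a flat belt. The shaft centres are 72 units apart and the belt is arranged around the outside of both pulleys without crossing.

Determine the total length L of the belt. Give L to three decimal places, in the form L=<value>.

L=207.054

open belt: β = asin((r2−r1)/C) = asin(-4/72) = -3.1847°
wrap1 = π − 2β = 186.3695°
wrap2 = π + 2β = 173.6305°
tangent length = C·cosβ = 71.8888
L = r1·wrap1 + r2·wrap2 + 2·C·cosβ = 12·3.2528 + 8·3.0304 + 2·71.8888 = 207.0541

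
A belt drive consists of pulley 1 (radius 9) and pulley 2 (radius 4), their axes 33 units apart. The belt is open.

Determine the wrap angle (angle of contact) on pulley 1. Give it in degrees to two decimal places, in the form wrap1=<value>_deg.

open belt: β = asin((r2−r1)/C) = asin(-5/33) = -8.7147°
wrap1 = π − 2β = 197.4295°
wrap2 = π + 2β = 162.5705°

wrap1=197.43_deg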